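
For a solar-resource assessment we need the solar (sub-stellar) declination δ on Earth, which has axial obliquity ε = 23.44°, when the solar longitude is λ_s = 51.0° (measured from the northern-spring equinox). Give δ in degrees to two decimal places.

δ = +18.01°

sin δ = sin ε · sin λ_s = sin 23.44° × sin 51.0° = 0.309140.
δ = arcsin(0.309140) = +18.01°.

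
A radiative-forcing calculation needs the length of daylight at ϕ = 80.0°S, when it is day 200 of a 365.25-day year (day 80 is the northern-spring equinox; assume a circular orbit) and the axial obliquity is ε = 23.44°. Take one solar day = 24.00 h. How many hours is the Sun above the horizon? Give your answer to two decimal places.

0.00 h

Solar longitude: L_s = 360° × (200 − 80)/365.25 = 118.275°.
sin δ = sin 23.44° × sin 118.275° = 0.35033, so δ = +20.507°.
cos h₀ = −tan ϕ · tan δ = 2.1212 ≥ 1, so the Sun never rises (polar night) and h₀ = 0.
Daylight = 2h₀/(2π) × 24.00 h = (0.0000/π) × 24.00 = 0.00 h.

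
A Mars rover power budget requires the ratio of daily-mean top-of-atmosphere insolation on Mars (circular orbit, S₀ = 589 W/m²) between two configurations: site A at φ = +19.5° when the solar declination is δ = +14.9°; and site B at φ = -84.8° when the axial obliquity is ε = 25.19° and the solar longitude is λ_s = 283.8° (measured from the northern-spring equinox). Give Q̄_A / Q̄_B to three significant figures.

— Configuration A (φ=+19.5°):
cos H₀ = −tan(+19.5°) tan(+14.900°) = -0.0942, H₀ = 1.6652 rad.
Bracket: H₀ sin φ sin δ + cos φ cos δ sin H₀ = 1.6652×0.33381×0.25713 + 0.94264×0.96638×0.99555 = 0.142928 + 0.906895 = 1.049823.
Q̄ = (S₀/π) × [bracket] = (589/π) × 1.049823 = 196.83 W/m².
— Configuration B (φ=-84.8°):
Solar declination: sin δ = sin ε · sin λ_s = sin 25.19° × sin 283.8° = -0.41334, so δ = -24.415°.
cos H₀ = −tan(-84.8°) tan(-24.415°) = -4.9878 ≤ −1 ⇒ polar day, H₀ = π.
Bracket: H₀ sin φ sin δ + cos φ cos δ sin H₀ = 3.1416×-0.99588×-0.41334 + 0.09063×0.91058×0.00000 = 1.293199 + 0.000000 = 1.293199.
Q̄ = (S₀/π) × [bracket] = (589/π) × 1.293199 = 242.45 W/m².
Ratio Q̄_A / Q̄_B = 196.83 / 242.45 = 0.8118.

Q̄_A / Q̄_B ≈ 0.812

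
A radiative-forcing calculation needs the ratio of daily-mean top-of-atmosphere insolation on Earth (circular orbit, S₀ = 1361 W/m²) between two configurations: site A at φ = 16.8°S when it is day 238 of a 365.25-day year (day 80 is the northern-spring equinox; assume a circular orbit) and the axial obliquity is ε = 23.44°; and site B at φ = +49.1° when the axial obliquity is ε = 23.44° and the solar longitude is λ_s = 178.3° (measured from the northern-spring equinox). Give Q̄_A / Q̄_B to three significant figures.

Q̄_A / Q̄_B ≈ 1.30

— Configuration A (φ=-16.8°):
Solar longitude: λ_s = 360° × (238 − 80)/365.25 = 155.729°.
sin δ = sin 23.44° × sin 155.729° = 0.16351, so δ = +9.411°.
cos H₀ = −tan(-16.8°) tan(+9.411°) = 0.0500, H₀ = 1.5207 rad.
Bracket: H₀ sin φ sin δ + cos φ cos δ sin H₀ = 1.5207×-0.28903×0.16351 + 0.95732×0.98654×0.99875 = -0.071867 + 0.943254 = 0.871387.
Q̄ = (S₀/π) × [bracket] = (1361/π) × 0.871387 = 377.50 W/m².
— Configuration B (φ=+49.1°):
Solar declination: sin δ = sin ε · sin λ_s = sin 23.44° × sin 178.3° = 0.01180, so δ = +0.676°.
cos H₀ = −tan(+49.1°) tan(+0.676°) = -0.0136, H₀ = 1.5844 rad.
Bracket: H₀ sin φ sin δ + cos φ cos δ sin H₀ = 1.5844×0.75585×0.01180 + 0.65474×0.99993×0.99991 = 0.014131 + 0.654635 = 0.668766.
Q̄ = (S₀/π) × [bracket] = (1361/π) × 0.668766 = 289.72 W/m².
Ratio Q̄_A / Q̄_B = 377.50 / 289.72 = 1.303.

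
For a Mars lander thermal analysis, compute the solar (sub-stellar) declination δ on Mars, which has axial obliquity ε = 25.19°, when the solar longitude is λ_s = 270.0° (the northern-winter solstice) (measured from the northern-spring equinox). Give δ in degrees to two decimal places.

sin δ = sin ε · sin λ_s = sin 25.19° × sin 270.0° = -0.425621.
δ = arcsin(-0.425621) = -25.19°.

δ = -25.19°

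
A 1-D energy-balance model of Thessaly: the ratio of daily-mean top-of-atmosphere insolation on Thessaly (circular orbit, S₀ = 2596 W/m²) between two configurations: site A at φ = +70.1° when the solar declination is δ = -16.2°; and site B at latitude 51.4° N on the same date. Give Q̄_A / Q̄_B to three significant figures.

— Configuration A (φ=+70.1°):
cos H₀ = −tan(+70.1°) tan(-16.200°) = 0.8026, H₀ = 0.6392 rad.
Bracket: H₀ sin φ sin δ + cos φ cos δ sin H₀ = 0.6392×0.94029×-0.27899 + 0.34038×0.96029×0.59656 = -0.167682 + 0.194994 = 0.027312.
Q̄ = (S₀/π) × [bracket] = (2596/π) × 0.027312 = 22.569 W/m².
— Configuration B (φ=+51.4°):
cos H₀ = −tan(+51.4°) tan(-16.200°) = 0.3639, H₀ = 1.1983 rad.
Bracket: H₀ sin φ sin δ + cos φ cos δ sin H₀ = 1.1983×0.78152×-0.27899 + 0.62388×0.96029×0.93142 = -0.261273 + 0.558019 = 0.296746.
Q̄ = (S₀/π) × [bracket] = (2596/π) × 0.296746 = 245.21 W/m².
Ratio Q̄_A / Q̄_B = 22.569 / 245.21 = 0.09204.

Q̄_A / Q̄_B ≈ 0.0920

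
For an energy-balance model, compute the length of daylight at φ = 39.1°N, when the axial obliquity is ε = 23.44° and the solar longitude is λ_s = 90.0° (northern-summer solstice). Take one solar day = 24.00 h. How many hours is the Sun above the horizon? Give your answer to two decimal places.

Solar declination: sin δ = sin ε · sin λ_s = sin 23.44° × sin 90.0° = 0.39779, so δ = +23.440°.
cos H₀ = −tan φ · tan δ = −tan(+39.1°) × tan(+23.440°) = -0.3524, so H₀ = 1.9309 rad = 110.63°.
Daylight = 2H₀/(2π) × 24.00 h = (1.9309/π) × 24.00 = 14.75 h.

14.75 h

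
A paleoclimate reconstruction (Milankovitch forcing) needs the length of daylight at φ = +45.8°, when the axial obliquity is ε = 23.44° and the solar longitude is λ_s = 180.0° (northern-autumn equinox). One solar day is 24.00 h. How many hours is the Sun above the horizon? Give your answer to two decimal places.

12.00 h

Solar declination: sin δ = sin ε · sin λ_s = sin 23.44° × sin 180.0° = 0.00000, so δ = +0.000°.
cos H₀ = −tan φ · tan δ = −tan(+45.8°) × tan(+0.000°) = -0.0000, so H₀ = 1.5708 rad = 90.00°.
Daylight = 2H₀/(2π) × 24.00 h = (1.5708/π) × 24.00 = 12.00 h.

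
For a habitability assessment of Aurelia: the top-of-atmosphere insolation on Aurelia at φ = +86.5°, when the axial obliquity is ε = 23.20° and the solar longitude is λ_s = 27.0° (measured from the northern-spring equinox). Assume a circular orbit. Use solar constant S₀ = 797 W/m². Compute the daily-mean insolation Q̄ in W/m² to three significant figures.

Q̄ ≈ 142 W/m²

Solar declination: sin δ = sin ε · sin λ_s = sin 23.20° × sin 27.0° = 0.17885, so δ = +10.303°.
cos H₀ = −tan(+86.5°) tan(+10.303°) = -2.9720 ≤ −1 ⇒ polar day, H₀ = π.
Bracket: H₀ sin φ sin δ + cos φ cos δ sin H₀ = 3.1416×0.99813×0.17885 + 0.06105×0.98388×0.00000 = 0.560824 + 0.000000 = 0.560824.
Q̄ = (S₀/π) × [bracket] = (797/π) × 0.560824 = 142.3 W/m².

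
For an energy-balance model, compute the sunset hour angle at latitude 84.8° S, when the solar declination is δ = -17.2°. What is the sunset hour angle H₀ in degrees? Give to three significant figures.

Sunrise equation: cos H₀ = −tan φ · tan δ = -3.4014 ≤ −1, so the Sun never sets (polar day) and H₀ = π.

H₀ = 180°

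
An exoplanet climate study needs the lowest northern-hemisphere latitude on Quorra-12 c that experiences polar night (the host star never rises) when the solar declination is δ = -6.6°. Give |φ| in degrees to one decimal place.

|φ| = 83.4°

Polar night requires cos H₀ = −tan φ tan δ ≥ 1, i.e. tan φ tan δ ≤ −1.
The boundary is |tan φ| · |tan δ| = 1, so |φ| = 90° − |δ| = 90° − 6.6° = 83.4° in the northern hemisphere.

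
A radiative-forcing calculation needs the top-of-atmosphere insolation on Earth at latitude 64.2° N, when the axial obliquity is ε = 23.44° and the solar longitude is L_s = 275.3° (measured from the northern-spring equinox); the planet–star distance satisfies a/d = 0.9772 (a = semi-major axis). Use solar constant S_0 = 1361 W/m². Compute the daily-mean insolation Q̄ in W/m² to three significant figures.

Q̄ ≈ 5.54 W/m²

Solar declination: sin δ = sin ε · sin L_s = sin 23.44° × sin 275.3° = -0.39609, so δ = -23.334°.
cos h₀ = −tan(+64.2°) tan(-23.334°) = 0.8923, h₀ = 0.4683 rad.
Bracket: h₀ sin ϕ sin δ + cos ϕ cos δ sin h₀ = 0.4683×0.90032×-0.39609 + 0.43523×0.91821×0.45139 = -0.166999 + 0.180390 = 0.013391.
Inverse-square distance factor (a/d)² = 0.9772² = 0.954920.
Q̄ = (S_0/π) × 0.954920 × [bracket] = (1361/π) × 0.954920 × 0.013391 = 5.540 W/m².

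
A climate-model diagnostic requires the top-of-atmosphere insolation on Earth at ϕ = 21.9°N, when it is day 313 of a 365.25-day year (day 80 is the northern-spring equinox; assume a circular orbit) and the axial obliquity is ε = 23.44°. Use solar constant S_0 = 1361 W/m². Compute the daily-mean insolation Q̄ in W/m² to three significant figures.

Q̄ ≈ 309 W/m²

Solar longitude: L_s = 360° × (313 − 80)/365.25 = 229.651°.
sin δ = sin 23.44° × sin 229.651° = -0.30316, so δ = -17.648°.
cos h₀ = −tan(+21.9°) tan(-17.648°) = 0.1279, h₀ = 1.4426 rad.
Bracket: h₀ sin ϕ sin δ + cos ϕ cos δ sin h₀ = 1.4426×0.37299×-0.30316 + 0.92784×0.95294×0.99179 = -0.163123 + 0.876917 = 0.713794.
Q̄ = (S_0/π) × [bracket] = (1361/π) × 0.713794 = 309.2 W/m².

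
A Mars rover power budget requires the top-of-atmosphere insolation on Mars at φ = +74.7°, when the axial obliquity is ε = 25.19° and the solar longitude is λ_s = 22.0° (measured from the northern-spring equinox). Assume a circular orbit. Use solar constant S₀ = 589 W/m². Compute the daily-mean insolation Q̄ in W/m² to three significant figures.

Q̄ ≈ 103 W/m²

Solar declination: sin δ = sin ε · sin λ_s = sin 25.19° × sin 22.0° = 0.15944, so δ = +9.174°.
cos H₀ = −tan(+74.7°) tan(+9.174°) = -0.5904, H₀ = 2.2023 rad.
Bracket: H₀ sin φ sin δ + cos φ cos δ sin H₀ = 2.2023×0.96456×0.15944 + 0.26387×0.98721×0.80713 = 0.338690 + 0.210253 = 0.548943.
Q̄ = (S₀/π) × [bracket] = (589/π) × 0.548943 = 102.9 W/m².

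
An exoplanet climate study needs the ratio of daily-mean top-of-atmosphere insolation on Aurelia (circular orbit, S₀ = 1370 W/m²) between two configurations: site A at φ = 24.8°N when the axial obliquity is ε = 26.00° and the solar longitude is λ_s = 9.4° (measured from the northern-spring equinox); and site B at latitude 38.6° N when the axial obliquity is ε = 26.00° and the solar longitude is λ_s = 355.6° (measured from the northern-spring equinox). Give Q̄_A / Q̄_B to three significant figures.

Q̄_A / Q̄_B ≈ 1.27

— Configuration A (φ=+24.8°):
Solar declination: sin δ = sin ε · sin λ_s = sin 26.00° × sin 9.4° = 0.07160, so δ = +4.106°.
cos H₀ = −tan(+24.8°) tan(+4.106°) = -0.0332, H₀ = 1.6040 rad.
Bracket: H₀ sin φ sin δ + cos φ cos δ sin H₀ = 1.6040×0.41945×0.07160 + 0.90778×0.99743×0.99945 = 0.048172 + 0.904949 = 0.953121.
Q̄ = (S₀/π) × [bracket] = (1370/π) × 0.953121 = 415.64 W/m².
— Configuration B (φ=+38.6°):
Solar declination: sin δ = sin ε · sin λ_s = sin 26.00° × sin 355.6° = -0.03363, so δ = -1.927°.
cos H₀ = −tan(+38.6°) tan(-1.927°) = 0.0269, H₀ = 1.5439 rad.
Bracket: H₀ sin φ sin δ + cos φ cos δ sin H₀ = 1.5439×0.62388×-0.03363 + 0.78152×0.99943×0.99964 = -0.032393 + 0.780793 = 0.748400.
Q̄ = (S₀/π) × [bracket] = (1370/π) × 0.748400 = 326.37 W/m².
Ratio Q̄_A / Q̄_B = 415.64 / 326.37 = 1.274.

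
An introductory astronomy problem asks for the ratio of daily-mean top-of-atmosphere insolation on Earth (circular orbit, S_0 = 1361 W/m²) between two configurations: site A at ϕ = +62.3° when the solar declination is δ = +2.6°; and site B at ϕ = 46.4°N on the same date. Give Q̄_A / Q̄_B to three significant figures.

Q̄_A / Q̄_B ≈ 0.714

— Configuration A (ϕ=+62.3°):
cos h₀ = −tan(+62.3°) tan(+2.600°) = -0.0865, h₀ = 1.6574 rad.
Bracket: h₀ sin ϕ sin δ + cos ϕ cos δ sin h₀ = 1.6574×0.88539×0.04536 + 0.46484×0.99897×0.99625 = 0.066563 + 0.462620 = 0.529183.
Q̄ = (S_0/π) × [bracket] = (1361/π) × 0.529183 = 229.25 W/m².
— Configuration B (ϕ=+46.4°):
cos h₀ = −tan(+46.4°) tan(+2.600°) = -0.0477, h₀ = 1.6185 rad.
Bracket: h₀ sin ϕ sin δ + cos ϕ cos δ sin h₀ = 1.6185×0.72417×0.04536 + 0.68962×0.99897×0.99886 = 0.053165 + 0.688124 = 0.741289.
Q̄ = (S_0/π) × [bracket] = (1361/π) × 0.741289 = 321.14 W/m².
Ratio Q̄_A / Q̄_B = 229.25 / 321.14 = 0.7139.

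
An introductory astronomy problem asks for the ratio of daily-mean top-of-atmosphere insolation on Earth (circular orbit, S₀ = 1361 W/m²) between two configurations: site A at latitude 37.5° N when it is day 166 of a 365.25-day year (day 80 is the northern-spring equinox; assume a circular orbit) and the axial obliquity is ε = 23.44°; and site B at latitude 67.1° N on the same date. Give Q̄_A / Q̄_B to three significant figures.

Q̄_A / Q̄_B ≈ 1.00

— Configuration A (φ=+37.5°):
Solar longitude: λ_s = 360° × (166 − 80)/365.25 = 84.764°.
sin δ = sin 23.44° × sin 84.764° = 0.39613, so δ = +23.336°.
cos H₀ = −tan(+37.5°) tan(+23.336°) = -0.3310, H₀ = 1.9082 rad.
Bracket: H₀ sin φ sin δ + cos φ cos δ sin H₀ = 1.9082×0.60876×0.39613 + 0.79335×0.91820×0.94362 = 0.460159 + 0.687384 = 1.147543.
Q̄ = (S₀/π) × [bracket] = (1361/π) × 1.147543 = 497.14 W/m².
— Configuration B (φ=+67.1°):
cos H₀ = −tan(+67.1°) tan(+23.336°) = -1.0213 ≤ −1 ⇒ polar day, H₀ = π.
Bracket: H₀ sin φ sin δ + cos φ cos δ sin H₀ = 3.1416×0.92119×0.39613 + 0.38912×0.91820×0.00000 = 1.146404 + 0.000000 = 1.146404.
Q̄ = (S₀/π) × [bracket] = (1361/π) × 1.146404 = 496.64 W/m².
Ratio Q̄_A / Q̄_B = 497.14 / 496.64 = 1.001.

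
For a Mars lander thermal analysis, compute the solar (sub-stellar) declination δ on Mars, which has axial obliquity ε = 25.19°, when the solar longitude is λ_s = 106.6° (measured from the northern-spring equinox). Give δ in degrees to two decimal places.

δ = +24.07°

sin δ = sin ε · sin λ_s = sin 25.19° × sin 106.6° = 0.407883.
δ = arcsin(0.407883) = +24.07°.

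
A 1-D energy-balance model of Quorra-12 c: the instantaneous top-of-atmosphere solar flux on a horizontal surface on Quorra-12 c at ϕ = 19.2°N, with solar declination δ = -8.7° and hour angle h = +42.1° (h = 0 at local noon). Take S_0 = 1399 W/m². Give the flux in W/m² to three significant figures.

cos θ_z = sin ϕ sin δ + cos ϕ cos δ cos h = -0.049745 + 0.692642 = 0.642897.
Flux = S_0 · cos θ_z = 1399 × 0.642897 = 899.4 W/m².

899 W/m²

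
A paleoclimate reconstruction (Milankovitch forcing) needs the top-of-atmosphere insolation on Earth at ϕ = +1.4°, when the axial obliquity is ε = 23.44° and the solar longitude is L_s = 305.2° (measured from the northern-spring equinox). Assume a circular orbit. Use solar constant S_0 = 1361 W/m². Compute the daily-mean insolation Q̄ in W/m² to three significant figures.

Solar declination: sin δ = sin ε · sin L_s = sin 23.44° × sin 305.2° = -0.32505, so δ = -18.969°.
cos h₀ = −tan(+1.4°) tan(-18.969°) = 0.0084, h₀ = 1.5624 rad.
Bracket: h₀ sin ϕ sin δ + cos ϕ cos δ sin h₀ = 1.5624×0.02443×-0.32505 + 0.99970×0.94570×0.99996 = -0.012407 + 0.945378 = 0.932971.
Q̄ = (S_0/π) × [bracket] = (1361/π) × 0.932971 = 404.2 W/m².

Q̄ ≈ 404 W/m²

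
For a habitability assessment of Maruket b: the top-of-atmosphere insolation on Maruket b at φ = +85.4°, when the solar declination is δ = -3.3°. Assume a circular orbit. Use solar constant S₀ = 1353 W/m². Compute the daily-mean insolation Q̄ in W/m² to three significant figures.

Q̄ ≈ 4.98 W/m²

cos H₀ = −tan(+85.4°) tan(-3.300°) = 0.7166, H₀ = 0.7718 rad.
Bracket: H₀ sin φ sin δ + cos φ cos δ sin H₀ = 0.7718×0.99678×-0.05756 + 0.08020×0.99834×0.69744 = -0.044282 + 0.055842 = 0.011560.
Q̄ = (S₀/π) × [bracket] = (1353/π) × 0.011560 = 4.979 W/m².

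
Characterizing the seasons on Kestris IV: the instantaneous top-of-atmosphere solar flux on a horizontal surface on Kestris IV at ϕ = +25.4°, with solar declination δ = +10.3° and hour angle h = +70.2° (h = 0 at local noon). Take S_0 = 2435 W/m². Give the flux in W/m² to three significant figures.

cos θ_z = sin ϕ sin δ + cos ϕ cos δ cos h = 0.076695 + 0.301063 = 0.377758.
Flux = S_0 · cos θ_z = 2435 × 0.377758 = 919.8 W/m².

920 W/m²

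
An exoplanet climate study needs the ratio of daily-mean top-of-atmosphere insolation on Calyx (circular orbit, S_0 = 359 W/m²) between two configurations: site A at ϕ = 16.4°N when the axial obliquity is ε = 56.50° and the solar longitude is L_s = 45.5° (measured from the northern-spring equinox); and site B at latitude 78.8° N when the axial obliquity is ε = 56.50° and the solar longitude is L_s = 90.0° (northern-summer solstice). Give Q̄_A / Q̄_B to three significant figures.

Q̄_A / Q̄_B ≈ 0.410

— Configuration A (ϕ=+16.4°):
Solar declination: sin δ = sin ε · sin L_s = sin 56.50° × sin 45.5° = 0.59477, so δ = +36.496°.
cos h₀ = −tan(+16.4°) tan(+36.496°) = -0.2178, h₀ = 1.7903 rad.
Bracket: h₀ sin ϕ sin δ + cos ϕ cos δ sin h₀ = 1.7903×0.28234×0.59477 + 0.95931×0.80390×0.97600 = 0.300640 + 0.752681 = 1.053321.
Q̄ = (S_0/π) × [bracket] = (359/π) × 1.053321 = 120.37 W/m².
— Configuration B (ϕ=+78.8°):
Solar declination: sin δ = sin ε · sin L_s = sin 56.50° × sin 90.0° = 0.83389, so δ = +56.500°.
cos h₀ = −tan(+78.8°) tan(+56.500°) = -7.6303 ≤ −1 ⇒ polar day, h₀ = π.
Bracket: h₀ sin ϕ sin δ + cos ϕ cos δ sin h₀ = 3.1416×0.98096×0.83389 + 0.19423×0.55194×0.00000 = 2.569869 + 0.000000 = 2.569869.
Q̄ = (S_0/π) × [bracket] = (359/π) × 2.569869 = 293.67 W/m².
Ratio Q̄_A / Q̄_B = 120.37 / 293.67 = 0.4099.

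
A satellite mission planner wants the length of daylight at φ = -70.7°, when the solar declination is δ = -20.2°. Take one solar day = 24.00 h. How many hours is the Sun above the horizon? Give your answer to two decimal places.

Sunrise equation: cos H₀ = −tan φ · tan δ = -1.0506 ≤ −1, so the Sun never sets (polar day) and H₀ = π.
Daylight = 2H₀/(2π) × 24.00 h = (3.1416/π) × 24.00 = 24.00 h.

24.00 h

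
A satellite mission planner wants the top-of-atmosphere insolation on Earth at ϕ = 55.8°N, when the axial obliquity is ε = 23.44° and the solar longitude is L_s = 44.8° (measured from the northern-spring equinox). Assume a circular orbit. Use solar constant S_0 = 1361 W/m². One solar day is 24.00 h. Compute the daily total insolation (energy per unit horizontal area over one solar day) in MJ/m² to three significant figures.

Solar declination: sin δ = sin ε · sin L_s = sin 23.44° × sin 44.8° = 0.28030, so δ = +16.278°.
cos h₀ = −tan(+55.8°) tan(+16.278°) = -0.4297, h₀ = 2.0149 rad.
Bracket: h₀ sin ϕ sin δ + cos ϕ cos δ sin h₀ = 2.0149×0.82708×0.28030 + 0.56208×0.95991×0.90299 = 0.467115 + 0.487205 = 0.954320.
Q̄ = (S_0/π) × [bracket] = (1361/π) × 0.954320 = 413.43 W/m².
Daily total = Q̄ × 24.00 h × 3600 s/h = 413.43 × 24.00 × 3600 / 10⁶ = 35.72 MJ/m².

35.7 MJ/m²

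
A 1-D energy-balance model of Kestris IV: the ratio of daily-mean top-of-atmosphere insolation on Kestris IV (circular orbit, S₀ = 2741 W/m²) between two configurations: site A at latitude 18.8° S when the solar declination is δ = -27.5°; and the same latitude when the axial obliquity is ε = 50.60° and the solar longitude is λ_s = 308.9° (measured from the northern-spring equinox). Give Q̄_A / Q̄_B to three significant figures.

— Configuration A (φ=-18.8°):
cos H₀ = −tan(-18.8°) tan(-27.500°) = -0.1772, H₀ = 1.7490 rad.
Bracket: H₀ sin φ sin δ + cos φ cos δ sin H₀ = 1.7490×-0.32227×-0.46175 + 0.94665×0.88701×0.98417 = 0.260265 + 0.826396 = 1.086661.
Q̄ = (S₀/π) × [bracket] = (2741/π) × 1.086661 = 948.10 W/m².
— Configuration B (φ=-18.8°):
Solar declination: sin δ = sin ε · sin λ_s = sin 50.60° × sin 308.9° = -0.60137, so δ = -36.968°.
cos H₀ = −tan(-18.8°) tan(-36.968°) = -0.2562, H₀ = 1.8299 rad.
Bracket: H₀ sin φ sin δ + cos φ cos δ sin H₀ = 1.8299×-0.32227×-0.60137 + 0.94665×0.79897×0.96661 = 0.354641 + 0.731091 = 1.085732.
Q̄ = (S₀/π) × [bracket] = (2741/π) × 1.085732 = 947.29 W/m².
Ratio Q̄_A / Q̄_B = 948.10 / 947.29 = 1.001.

Q̄_A / Q̄_B ≈ 1.00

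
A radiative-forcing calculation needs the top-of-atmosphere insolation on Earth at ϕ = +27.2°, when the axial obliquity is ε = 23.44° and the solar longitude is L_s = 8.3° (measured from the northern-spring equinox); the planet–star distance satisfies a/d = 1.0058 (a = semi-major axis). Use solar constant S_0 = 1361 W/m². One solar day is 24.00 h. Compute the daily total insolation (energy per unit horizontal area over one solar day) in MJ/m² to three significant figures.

Solar declination: sin δ = sin ε · sin L_s = sin 23.44° × sin 8.3° = 0.05742, so δ = +3.292°.
cos h₀ = −tan(+27.2°) tan(+3.292°) = -0.0296, h₀ = 1.6004 rad.
Bracket: h₀ sin ϕ sin δ + cos ϕ cos δ sin h₀ = 1.6004×0.45710×0.05742 + 0.88942×0.99835×0.99956 = 0.042005 + 0.887562 = 0.929567.
Inverse-square distance factor (a/d)² = 1.0058² = 1.011634.
Q̄ = (S_0/π) × 1.011634 × [bracket] = (1361/π) × 1.011634 × 0.929567 = 407.39 W/m².
Daily total = Q̄ × 24.00 h × 3600 s/h = 407.39 × 24.00 × 3600 / 10⁶ = 35.20 MJ/m².

35.2 MJ/m²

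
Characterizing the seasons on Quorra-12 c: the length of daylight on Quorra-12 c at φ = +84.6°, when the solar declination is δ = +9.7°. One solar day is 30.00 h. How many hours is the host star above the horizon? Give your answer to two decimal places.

Sunrise equation: cos H₀ = −tan φ · tan δ = -1.8083 ≤ −1, so the host star never sets (polar day) and H₀ = π.
Daylight = 2H₀/(2π) × 30.00 h = (3.1416/π) × 30.00 = 30.00 h.

30.00 h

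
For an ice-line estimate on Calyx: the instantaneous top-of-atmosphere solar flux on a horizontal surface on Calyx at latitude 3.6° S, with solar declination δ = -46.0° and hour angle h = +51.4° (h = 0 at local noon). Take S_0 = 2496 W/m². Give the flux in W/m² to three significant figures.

1.19e+03 W/m²

cos θ_z = sin ϕ sin δ + cos ϕ cos δ cos h = 0.045168 + 0.432528 = 0.477696.
Flux = S_0 · cos θ_z = 2496 × 0.477696 = 1192 W/m².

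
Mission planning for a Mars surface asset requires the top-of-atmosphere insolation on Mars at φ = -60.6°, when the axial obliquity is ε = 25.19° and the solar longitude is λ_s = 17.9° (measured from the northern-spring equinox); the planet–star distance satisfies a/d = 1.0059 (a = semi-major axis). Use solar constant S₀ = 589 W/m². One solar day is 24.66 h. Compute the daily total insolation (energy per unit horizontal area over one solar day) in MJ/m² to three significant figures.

5.41 MJ/m²

Solar declination: sin δ = sin ε · sin λ_s = sin 25.19° × sin 17.9° = 0.13082, so δ = +7.517°.
cos H₀ = −tan(-60.6°) tan(+7.517°) = 0.2342, H₀ = 1.3344 rad.
Bracket: H₀ sin φ sin δ + cos φ cos δ sin H₀ = 1.3344×-0.87121×0.13082 + 0.49090×0.99141×0.97219 = -0.152084 + 0.473149 = 0.321065.
Inverse-square distance factor (a/d)² = 1.0059² = 1.011835.
Q̄ = (S₀/π) × 1.011835 × [bracket] = (589/π) × 1.011835 × 0.321065 = 60.907 W/m².
Daily total = Q̄ × 24.66 h × 3600 s/h = 60.907 × 24.66 × 3600 / 10⁶ = 5.407 MJ/m².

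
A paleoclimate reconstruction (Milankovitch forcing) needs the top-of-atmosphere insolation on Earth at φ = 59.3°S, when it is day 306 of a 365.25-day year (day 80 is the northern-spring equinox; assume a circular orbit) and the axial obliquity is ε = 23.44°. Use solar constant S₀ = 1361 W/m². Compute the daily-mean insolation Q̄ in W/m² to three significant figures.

Solar longitude: λ_s = 360° × (306 − 80)/365.25 = 222.752°.
sin δ = sin 23.44° × sin 222.752° = -0.27003, so δ = -15.666°.
cos H₀ = −tan(-59.3°) tan(-15.666°) = -0.4723, H₀ = 2.0627 rad.
Bracket: H₀ sin φ sin δ + cos φ cos δ sin H₀ = 2.0627×-0.85985×-0.27003 + 0.51054×0.96285×0.88143 = 0.478929 + 0.433288 = 0.912217.
Q̄ = (S₀/π) × [bracket] = (1361/π) × 0.912217 = 395.2 W/m².

Q̄ ≈ 395 W/m²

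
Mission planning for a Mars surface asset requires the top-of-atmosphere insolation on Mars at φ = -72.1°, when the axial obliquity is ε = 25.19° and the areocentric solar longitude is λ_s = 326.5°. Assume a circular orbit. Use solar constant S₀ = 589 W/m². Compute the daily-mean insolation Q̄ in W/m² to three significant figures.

Q̄ ≈ 138 W/m²

sin δ = sin 25.19° × sin 326.5° = -0.23492, so δ = -13.587°.
cos H₀ = −tan(-72.1°) tan(-13.587°) = -0.7483, H₀ = 2.4162 rad.
Bracket: H₀ sin φ sin δ + cos φ cos δ sin H₀ = 2.4162×-0.95159×-0.23492 + 0.30736×0.97202×0.66341 = 0.540136 + 0.198200 = 0.738336.
Q̄ = (S₀/π) × [bracket] = (589/π) × 0.738336 = 138.4 W/m².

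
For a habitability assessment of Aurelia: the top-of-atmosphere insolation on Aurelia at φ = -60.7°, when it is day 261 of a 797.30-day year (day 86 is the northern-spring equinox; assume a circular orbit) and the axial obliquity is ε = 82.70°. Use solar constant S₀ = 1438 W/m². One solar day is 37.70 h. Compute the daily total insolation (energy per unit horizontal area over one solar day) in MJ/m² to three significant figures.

0.00 MJ/m²

Solar longitude: λ_s = 360° × (261 − 86)/797.30 = 79.017°.
sin δ = sin 82.70° × sin 79.017° = 0.97373, so δ = +76.837°.
cos H₀ = −tan(-60.7°) tan(+76.837°) = 7.6196 ≥ 1 ⇒ polar night, H₀ = 0 and Q̄ = 0.
Daily total = Q̄ × 37.70 h × 3600 s/h = 0.00 MJ/m².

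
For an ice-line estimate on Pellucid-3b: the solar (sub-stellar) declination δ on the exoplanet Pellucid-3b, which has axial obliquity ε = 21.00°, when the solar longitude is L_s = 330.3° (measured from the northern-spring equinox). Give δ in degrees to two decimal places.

sin δ = sin ε · sin L_s = sin 21.00° × sin 330.3° = -0.177557.
δ = arcsin(-0.177557) = -10.23°.

δ = -10.23°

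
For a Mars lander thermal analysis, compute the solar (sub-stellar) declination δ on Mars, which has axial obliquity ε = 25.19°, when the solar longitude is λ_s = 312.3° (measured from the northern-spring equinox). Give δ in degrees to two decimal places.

sin δ = sin ε · sin λ_s = sin 25.19° × sin 312.3° = -0.314803.
δ = arcsin(-0.314803) = -18.35°.

δ = -18.35°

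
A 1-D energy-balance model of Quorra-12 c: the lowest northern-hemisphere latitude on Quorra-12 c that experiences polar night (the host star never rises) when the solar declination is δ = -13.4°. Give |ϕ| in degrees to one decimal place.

Polar night requires cos h₀ = −tan ϕ tan δ ≥ 1, i.e. tan ϕ tan δ ≤ −1.
The boundary is |tan ϕ| · |tan δ| = 1, so |ϕ| = 90° − |δ| = 90° − 13.4° = 76.6° in the northern hemisphere.

|ϕ| = 76.6°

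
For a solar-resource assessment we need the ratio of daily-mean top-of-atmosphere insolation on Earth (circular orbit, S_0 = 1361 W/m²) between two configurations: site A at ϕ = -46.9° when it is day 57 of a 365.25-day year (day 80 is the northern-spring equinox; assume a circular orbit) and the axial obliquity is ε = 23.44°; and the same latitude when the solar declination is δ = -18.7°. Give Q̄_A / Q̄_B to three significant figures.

Q̄_A / Q̄_B ≈ 0.813

— Configuration A (ϕ=-46.9°):
Solar longitude: L_s = 360° × (57 − 80)/365.25 = -22.669°, i.e. -22.669° + 360° = 337.331°.
sin δ = sin 23.44° × sin 337.331° = -0.15331, so δ = -8.819°.
cos h₀ = −tan(-46.9°) tan(-8.819°) = -0.1658, h₀ = 1.7374 rad.
Bracket: h₀ sin ϕ sin δ + cos ϕ cos δ sin h₀ = 1.7374×-0.73016×-0.15331 + 0.68327×0.98818×0.98616 = 0.194486 + 0.665849 = 0.860335.
Q̄ = (S_0/π) × [bracket] = (1361/π) × 0.860335 = 372.71 W/m².
— Configuration B (ϕ=-46.9°):
cos h₀ = −tan(-46.9°) tan(-18.700°) = -0.3617, h₀ = 1.9409 rad.
Bracket: h₀ sin ϕ sin δ + cos ϕ cos δ sin h₀ = 1.9409×-0.73016×-0.32061 + 0.68327×0.94721×0.93229 = 0.454358 + 0.603378 = 1.057736.
Q̄ = (S_0/π) × [bracket] = (1361/π) × 1.057736 = 458.23 W/m².
Ratio Q̄_A / Q̄_B = 372.71 / 458.23 = 0.8134.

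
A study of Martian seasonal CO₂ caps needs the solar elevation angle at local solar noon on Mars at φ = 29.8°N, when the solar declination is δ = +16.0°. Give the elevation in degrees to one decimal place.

At local noon the hour angle is zero, so the zenith angle equals |φ − δ| = |+29.8° − (+16.000°)| = 13.800°.
Elevation = 90° − 13.800° = 76.2°.

76.2°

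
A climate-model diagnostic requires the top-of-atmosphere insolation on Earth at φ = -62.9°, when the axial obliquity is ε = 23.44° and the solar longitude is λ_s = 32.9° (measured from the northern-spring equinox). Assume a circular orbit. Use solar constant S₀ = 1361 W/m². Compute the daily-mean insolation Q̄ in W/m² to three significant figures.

Solar declination: sin δ = sin ε · sin λ_s = sin 23.44° × sin 32.9° = 0.21607, so δ = +12.478°.
cos H₀ = −tan(-62.9°) tan(+12.478°) = 0.4325, H₀ = 1.1236 rad.
Bracket: H₀ sin φ sin δ + cos φ cos δ sin H₀ = 1.1236×-0.89021×0.21607 + 0.45554×0.97638×0.90166 = -0.216122 + 0.401040 = 0.184918.
Q̄ = (S₀/π) × [bracket] = (1361/π) × 0.184918 = 80.11 W/m².

Q̄ ≈ 80.1 W/m²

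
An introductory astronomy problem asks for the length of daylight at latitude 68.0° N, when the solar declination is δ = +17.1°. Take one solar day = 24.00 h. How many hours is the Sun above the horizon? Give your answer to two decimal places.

cos H₀ = −tan φ · tan δ = −tan(+68.0°) × tan(+17.100°) = -0.7614, so H₀ = 2.4363 rad = 139.59°.
Daylight = 2H₀/(2π) × 24.00 h = (2.4363/π) × 24.00 = 18.61 h.

18.61 h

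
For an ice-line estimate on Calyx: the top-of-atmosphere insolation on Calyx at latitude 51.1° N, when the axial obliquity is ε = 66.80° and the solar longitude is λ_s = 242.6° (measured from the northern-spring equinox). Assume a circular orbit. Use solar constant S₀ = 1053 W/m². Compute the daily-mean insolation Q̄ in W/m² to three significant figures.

Solar declination: sin δ = sin ε · sin λ_s = sin 66.80° × sin 242.6° = -0.81602, so δ = -54.689°.
cos H₀ = −tan(+51.1°) tan(-54.689°) = 1.7496 ≥ 1 ⇒ polar night, H₀ = 0 and Q̄ = 0.

Q̄ ≈ 0.00 W/m²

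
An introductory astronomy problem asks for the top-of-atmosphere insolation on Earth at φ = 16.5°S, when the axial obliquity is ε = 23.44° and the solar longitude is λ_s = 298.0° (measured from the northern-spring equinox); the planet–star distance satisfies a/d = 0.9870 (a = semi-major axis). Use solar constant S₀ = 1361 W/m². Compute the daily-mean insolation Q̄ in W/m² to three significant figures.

Q̄ ≈ 447 W/m²

Solar declination: sin δ = sin ε · sin λ_s = sin 23.44° × sin 298.0° = -0.35123, so δ = -20.562°.
cos H₀ = −tan(-16.5°) tan(-20.562°) = -0.1111, H₀ = 1.6821 rad.
Bracket: H₀ sin φ sin δ + cos φ cos δ sin H₀ = 1.6821×-0.28402×-0.35123 + 0.95882×0.93629×0.99381 = 0.167800 + 0.892177 = 1.059977.
Inverse-square distance factor (a/d)² = 0.9870² = 0.974169.
Q̄ = (S₀/π) × 0.974169 × [bracket] = (1361/π) × 0.974169 × 1.059977 = 447.3 W/m².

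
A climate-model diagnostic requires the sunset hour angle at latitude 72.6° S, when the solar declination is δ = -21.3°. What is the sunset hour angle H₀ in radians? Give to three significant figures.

H₀ = 3.14 rad

Sunrise equation: cos H₀ = −tan φ · tan δ = -1.2441 ≤ −1, so the Sun never sets (polar day) and H₀ = π.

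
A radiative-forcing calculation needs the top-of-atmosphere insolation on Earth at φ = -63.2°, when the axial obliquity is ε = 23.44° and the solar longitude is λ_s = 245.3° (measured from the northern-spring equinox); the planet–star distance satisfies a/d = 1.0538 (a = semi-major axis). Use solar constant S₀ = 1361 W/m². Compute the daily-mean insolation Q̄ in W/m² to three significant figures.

Q̄ ≈ 509 W/m²

Solar declination: sin δ = sin ε · sin λ_s = sin 23.44° × sin 245.3° = -0.36139, so δ = -21.186°.
cos H₀ = −tan(-63.2°) tan(-21.186°) = -0.7673, H₀ = 2.4454 rad.
Bracket: H₀ sin φ sin δ + cos φ cos δ sin H₀ = 2.4454×-0.89259×-0.36139 + 0.45088×0.93241×0.64129 = 0.788820 + 0.269602 = 1.058422.
Inverse-square distance factor (a/d)² = 1.0538² = 1.110494.
Q̄ = (S₀/π) × 1.110494 × [bracket] = (1361/π) × 1.110494 × 1.058422 = 509.2 W/m².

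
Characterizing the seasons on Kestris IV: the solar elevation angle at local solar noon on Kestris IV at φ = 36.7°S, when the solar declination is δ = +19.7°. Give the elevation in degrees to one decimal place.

33.6°

At local noon the hour angle is zero, so the zenith angle equals |φ − δ| = |-36.7° − (+19.700°)| = 56.400°.
Elevation = 90° − 56.400° = 33.6°.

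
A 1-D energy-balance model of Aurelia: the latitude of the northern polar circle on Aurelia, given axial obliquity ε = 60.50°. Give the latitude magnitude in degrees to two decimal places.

29.50°

The polar circle is the lowest latitude that experiences at least one full rotation of continuous daylight at the northern-summer solstice; it lies at |φ| = 90° − ε = 90° − 60.50° = 29.50°.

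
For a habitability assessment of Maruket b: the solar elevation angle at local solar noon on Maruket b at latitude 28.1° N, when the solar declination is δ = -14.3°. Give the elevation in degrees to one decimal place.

47.6°

At local noon the hour angle is zero, so the zenith angle equals |φ − δ| = |+28.1° − (-14.300°)| = 42.400°.
Elevation = 90° − 42.400° = 47.6°.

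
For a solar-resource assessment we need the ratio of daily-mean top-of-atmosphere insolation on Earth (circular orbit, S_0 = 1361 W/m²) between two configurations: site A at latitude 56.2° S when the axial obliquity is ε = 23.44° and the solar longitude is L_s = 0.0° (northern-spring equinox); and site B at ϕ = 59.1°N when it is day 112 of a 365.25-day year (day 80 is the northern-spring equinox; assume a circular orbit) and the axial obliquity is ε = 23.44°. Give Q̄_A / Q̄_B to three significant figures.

Q̄_A / Q̄_B ≈ 0.683

— Configuration A (ϕ=-56.2°):
Solar declination: sin δ = sin ε · sin L_s = sin 23.44° × sin 0.0° = 0.00000, so δ = +0.000°.
cos h₀ = −tan(-56.2°) tan(+0.000°) = 0.0000, h₀ = 1.5708 rad.
Bracket: h₀ sin ϕ sin δ + cos ϕ cos δ sin h₀ = 1.5708×-0.83098×0.00000 + 0.55630×1.00000×1.00000 = -0.000000 + 0.556300 = 0.556300.
Q̄ = (S_0/π) × [bracket] = (1361/π) × 0.556300 = 241.00 W/m².
— Configuration B (ϕ=+59.1°):
Solar longitude: L_s = 360° × (112 − 80)/365.25 = 31.540°.
sin δ = sin 23.44° × sin 31.540° = 0.20808, so δ = +12.010°.
cos h₀ = −tan(+59.1°) tan(+12.010°) = -0.3555, h₀ = 1.9342 rad.
Bracket: h₀ sin ϕ sin δ + cos ϕ cos δ sin h₀ = 1.9342×0.85806×0.20808 + 0.51354×0.97811×0.93469 = 0.345342 + 0.469493 = 0.814835.
Q̄ = (S_0/π) × [bracket] = (1361/π) × 0.814835 = 353.00 W/m².
Ratio Q̄_A / Q̄_B = 241.00 / 353.00 = 0.6827.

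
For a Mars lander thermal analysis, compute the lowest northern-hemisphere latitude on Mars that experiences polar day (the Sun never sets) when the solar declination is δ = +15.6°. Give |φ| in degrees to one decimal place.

|φ| = 74.4°

Polar day requires cos H₀ = −tan φ tan δ ≤ −1, i.e. tan φ tan δ ≥ 1.
The boundary is |tan φ| · |tan δ| = 1, so |φ| = 90° − |δ| = 90° − 15.6° = 74.4° in the northern hemisphere.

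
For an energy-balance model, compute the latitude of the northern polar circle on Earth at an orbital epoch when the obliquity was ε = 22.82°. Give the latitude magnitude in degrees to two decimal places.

67.18°

The polar circle is the lowest latitude that experiences at least one full rotation of continuous daylight at the northern-summer solstice; it lies at |φ| = 90° − ε = 90° − 22.82° = 67.18°.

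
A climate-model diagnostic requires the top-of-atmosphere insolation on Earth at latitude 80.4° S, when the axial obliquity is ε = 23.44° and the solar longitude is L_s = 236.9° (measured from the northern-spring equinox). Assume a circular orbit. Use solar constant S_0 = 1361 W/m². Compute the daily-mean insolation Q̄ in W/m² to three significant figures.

Solar declination: sin δ = sin ε · sin L_s = sin 23.44° × sin 236.9° = -0.33323, so δ = -19.465°.
cos h₀ = −tan(-80.4°) tan(-19.465°) = -2.0896 ≤ −1 ⇒ polar day, h₀ = π.
Bracket: h₀ sin ϕ sin δ + cos ϕ cos δ sin h₀ = 3.1416×-0.98600×-0.33323 + 0.16677×0.94284×0.00000 = 1.032219 + 0.000000 = 1.032219.
Q̄ = (S_0/π) × [bracket] = (1361/π) × 1.032219 = 447.2 W/m².

Q̄ ≈ 447 W/m²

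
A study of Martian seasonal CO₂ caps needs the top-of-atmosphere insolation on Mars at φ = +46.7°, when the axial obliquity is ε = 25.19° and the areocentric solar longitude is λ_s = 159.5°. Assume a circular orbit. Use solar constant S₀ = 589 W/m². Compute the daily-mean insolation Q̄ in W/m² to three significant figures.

Q̄ ≈ 161 W/m²

sin δ = sin 25.19° × sin 159.5° = 0.14906, so δ = +8.572°.
cos H₀ = −tan(+46.7°) tan(+8.572°) = -0.1600, H₀ = 1.7314 rad.
Bracket: H₀ sin φ sin δ + cos φ cos δ sin H₀ = 1.7314×0.72777×0.14906 + 0.68582×0.98883×0.98712 = 0.187825 + 0.669425 = 0.857250.
Q̄ = (S₀/π) × [bracket] = (589/π) × 0.857250 = 160.7 W/m².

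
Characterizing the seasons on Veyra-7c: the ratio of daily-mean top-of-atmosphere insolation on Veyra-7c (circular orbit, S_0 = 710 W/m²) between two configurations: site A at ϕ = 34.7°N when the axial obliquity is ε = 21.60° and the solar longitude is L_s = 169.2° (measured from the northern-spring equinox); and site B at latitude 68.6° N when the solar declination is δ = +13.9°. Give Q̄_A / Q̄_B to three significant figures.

— Configuration A (ϕ=+34.7°):
Solar declination: sin δ = sin ε · sin L_s = sin 21.60° × sin 169.2° = 0.06898, so δ = +3.955°.
cos h₀ = −tan(+34.7°) tan(+3.955°) = -0.0479, h₀ = 1.6187 rad.
Bracket: h₀ sin ϕ sin δ + cos ϕ cos δ sin h₀ = 1.6187×0.56928×0.06898 + 0.82214×0.99762×0.99885 = 0.063565 + 0.819240 = 0.882805.
Q̄ = (S_0/π) × [bracket] = (710/π) × 0.882805 = 199.51 W/m².
— Configuration B (ϕ=+68.6°):
cos h₀ = −tan(+68.6°) tan(+13.900°) = -0.6315, h₀ = 2.2543 rad.
Bracket: h₀ sin ϕ sin δ + cos ϕ cos δ sin h₀ = 2.2543×0.93106×0.24023 + 0.36488×0.97072×0.77539 = 0.504216 + 0.274640 = 0.778856.
Q̄ = (S_0/π) × [bracket] = (710/π) × 0.778856 = 176.02 W/m².
Ratio Q̄_A / Q̄_B = 199.51 / 176.02 = 1.133.

Q̄_A / Q̄_B ≈ 1.13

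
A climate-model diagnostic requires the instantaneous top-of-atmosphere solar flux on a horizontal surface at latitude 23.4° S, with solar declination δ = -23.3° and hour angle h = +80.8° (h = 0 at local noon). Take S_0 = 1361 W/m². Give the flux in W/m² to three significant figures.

cos θ_z = sin ϕ sin δ + cos ϕ cos δ cos h = 0.157090 + 0.134765 = 0.291855.
Flux = S_0 · cos θ_z = 1361 × 0.291855 = 397.2 W/m².

397 W/m²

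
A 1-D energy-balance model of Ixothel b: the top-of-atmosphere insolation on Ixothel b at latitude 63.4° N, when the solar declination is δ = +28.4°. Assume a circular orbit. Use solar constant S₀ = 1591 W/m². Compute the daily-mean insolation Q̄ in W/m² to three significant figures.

cos H₀ = −tan(+63.4°) tan(+28.400°) = -1.0797 ≤ −1 ⇒ polar day, H₀ = π.
Bracket: H₀ sin φ sin δ + cos φ cos δ sin H₀ = 3.1416×0.89415×0.47562 + 0.44776×0.87965×0.00000 = 1.336046 + 0.000000 = 1.336046.
Q̄ = (S₀/π) × [bracket] = (1591/π) × 1.336046 = 676.6 W/m².

Q̄ ≈ 677 W/m²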